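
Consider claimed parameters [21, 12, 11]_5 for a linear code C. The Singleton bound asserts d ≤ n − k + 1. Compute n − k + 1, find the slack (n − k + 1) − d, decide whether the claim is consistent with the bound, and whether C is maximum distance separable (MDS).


Singleton RHS = n − k + 1 = 10, slack = -1, bound violated (no such code; not MDS).

Singleton bound: d ≤ n − k + 1.
Here n = 21, k = 12, so n − k + 1 = 10.
Given d = 11, check d ≤ 10: NO.
Slack = (n − k + 1) − d = -1.
The slack is negative: d = 11 exceeds n − k + 1 = 10 by 1, so the Singleton bound is violated and no linear [21, 12, 11]_5 code can exist. In particular it is not MDS (MDS requires d = n − k + 1 exactly).
Description: the claimed parameters are [21, 12, 11]_5; such a code would be impossible (violates the Singleton bound).


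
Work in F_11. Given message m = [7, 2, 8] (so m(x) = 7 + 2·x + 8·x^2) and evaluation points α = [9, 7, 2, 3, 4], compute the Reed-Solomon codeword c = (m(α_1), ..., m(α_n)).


c = [2, 6, 10, 8, 0]

Message polynomial: m(x) = 7 + 2·x + 8·x^2 (mod 11).
For each evaluation point α_i, compute m(α_i) mod 11:
  α_1 = 9: Horner steps 8 → 8 → 2, so m(9) = 2.
  α_2 = 7: Horner steps 8 → 3 → 6, so m(7) = 6.
  α_3 = 2: Horner steps 8 → 7 → 10, so m(2) = 10.
  α_4 = 3: Horner steps 8 → 4 → 8, so m(3) = 8.
  α_5 = 4: Horner steps 8 → 1 → 0, so m(4) = 0.
Codeword c = [2, 6, 10, 8, 0] ∈ F_11^5.


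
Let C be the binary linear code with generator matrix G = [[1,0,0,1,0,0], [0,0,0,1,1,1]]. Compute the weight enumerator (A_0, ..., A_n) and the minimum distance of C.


Weight distribution: A_0 = 1, A_2 = 1, A_3 = 2. Minimum distance d = 2.

Enumerate all 2^2 = 4 messages m ∈ F_2^2.
For each, compute codeword c = mG in F_2^6, then tally its weight.
  m = 00 → c = 000000, weight = 0.
  m = 10 → c = 100100, weight = 2.
  m = 01 → c = 000111, weight = 3.
  m = 11 → c = 100011, weight = 3.
Tally weights:
  weight 0: 1 codewords.
  weight 2: 1 codewords.
  weight 3: 2 codewords.
Minimum distance d = smallest w > 0 with A_w > 0 = 2.
Sanity: Σ A_w = 4 = 2^2 = 4 ✓.


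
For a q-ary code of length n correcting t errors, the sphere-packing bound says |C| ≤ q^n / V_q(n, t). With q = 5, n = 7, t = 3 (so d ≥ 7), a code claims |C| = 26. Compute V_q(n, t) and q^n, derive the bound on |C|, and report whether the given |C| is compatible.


V_q(n, t) = 2605, q^n = 78125, Hamming bound = 29, |C| = 26 ≤ bound (satisfied).

Step 1: Compute V_q(n, t) = Σ_{j=0}^3 C(n, j) (q−1)^j.
  j = 0: C(7,0)·(4)^0 = 1·1 = 1.
  j = 1: C(7,1)·(4)^1 = 7·4 = 28.
  j = 2: C(7,2)·(4)^2 = 21·16 = 336.
  j = 3: C(7,3)·(4)^3 = 35·64 = 2240.
  V_q(n, t) = 1 + 28 + 336 + 2240 = 2605.
Step 2: q^n = 5^7 = 78125.
Step 3: Hamming bound ⌊q^n / V_q(n,t)⌋ = ⌊78125/2605⌋ = 29.
Step 4: Compare |C| = 26 to 29: satisfied.
The claimed |C| lies below the Hamming bound.


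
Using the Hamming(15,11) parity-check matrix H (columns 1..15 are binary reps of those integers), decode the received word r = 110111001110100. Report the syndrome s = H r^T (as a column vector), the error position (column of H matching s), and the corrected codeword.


s = (0, 0, 0, 1)^T, error position = 1, corrected codeword c = 010111001110100

Compute s = H r^T mod 2 one row at a time:
  s_1 = 0 + 1 + 1 + 1 + 0 + 1 + 0 + 0 = 4 ≡ 0 (mod 2).
  s_2 = 1 + 1 + 1 + 0 + 0 + 1 + 0 + 0 = 4 ≡ 0 (mod 2).
  s_3 = 1 + 0 + 1 + 0 + 1 + 1 + 0 + 0 = 4 ≡ 0 (mod 2).
  s_4 = 1 + 0 + 1 + 0 + 1 + 1 + 1 + 0 = 5 ≡ 1 (mod 2).
s = (0, 0, 0, 1)^T — this equals column 1 of H (binary 0001), so error is at position 1.
Correct: flip bit 1 of r = 110111001110100 to get c = 010111001110100.


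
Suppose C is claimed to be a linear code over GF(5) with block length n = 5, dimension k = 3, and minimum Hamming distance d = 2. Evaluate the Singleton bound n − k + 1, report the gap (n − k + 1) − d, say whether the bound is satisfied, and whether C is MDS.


Singleton RHS = n − k + 1 = 3, slack = 1, bound satisfied, not MDS.

Singleton bound: d ≤ n − k + 1.
Here n = 5, k = 3, so n − k + 1 = 3.
Given d = 2, check d ≤ 3: YES.
Slack = (n − k + 1) − d = 1.
The code is NOT MDS (slack = 1 > 0).
Description: the claimed parameters are [5, 3, 2]_5; such a code would be non-MDS.


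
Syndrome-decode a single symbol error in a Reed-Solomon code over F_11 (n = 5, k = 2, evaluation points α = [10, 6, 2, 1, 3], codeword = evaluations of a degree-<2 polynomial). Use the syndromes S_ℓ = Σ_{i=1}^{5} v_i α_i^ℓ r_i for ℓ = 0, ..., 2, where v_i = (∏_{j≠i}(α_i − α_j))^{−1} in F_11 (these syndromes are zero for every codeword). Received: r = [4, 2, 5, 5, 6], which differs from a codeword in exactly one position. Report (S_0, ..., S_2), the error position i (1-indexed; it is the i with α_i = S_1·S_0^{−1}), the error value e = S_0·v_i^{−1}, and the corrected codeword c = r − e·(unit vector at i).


S = (5, 10, 9), error at position 3, error magnitude e = 5, c = [4, 2, 0, 5, 6].

Step 1: column multipliers v_i = (∏_{j≠i}(α_i − α_j))^{−1} mod 11.
  i = 1 (α = 10): (10−6)(10−2)(10−1)(10−3) = 4·8·9·7 = 2016 ≡ 3, so v_1 = 3^{−1} = 4 (mod 11).
  i = 2 (α = 6): (6−10)(6−2)(6−1)(6−3) = (−4)·4·5·3 = −240 ≡ 2, so v_2 = 2^{−1} = 6 (mod 11).
  i = 3 (α = 2): (2−10)(2−6)(2−1)(2−3) = (−8)·(−4)·1·(−1) = −32 ≡ 1, so v_3 = 1^{−1} = 1 (mod 11).
  i = 4 (α = 1): (1−10)(1−6)(1−2)(1−3) = (−9)·(−5)·(−1)·(−2) = 90 ≡ 2, so v_4 = 2^{−1} = 6 (mod 11).
  i = 5 (α = 3): (3−10)(3−6)(3−2)(3−1) = (−7)·(−3)·1·2 = 42 ≡ 9, so v_5 = 9^{−1} = 5 (mod 11).
  v = [4, 6, 1, 6, 5].
Step 2: syndromes of r = [4, 2, 5, 5, 6] (all sums mod 11).
  S_0 = Σ v_i r_i = 4·4 + 6·2 + 1·5 + 6·5 + 5·6 = 93 ≡ 5.
  S_1 = Σ v_i α_i r_i = 4·10·4 + 6·6·2 + 1·2·5 + 6·1·5 + 5·3·6 = 362 ≡ 10.
  α_i^2 mod 11 = [1, 3, 4, 1, 9].
  S_2 = Σ v_i α_i^2 r_i = 4·1·4 + 6·3·2 + 1·4·5 + 6·1·5 + 5·9·6 = 372 ≡ 9.
  S = (5, 10, 9) ≠ 0, so r is not a codeword (an error is present).
Step 3: locate the error. For a single error e at position i, S_ℓ = v_i·e·α_i^ℓ, so α_err = S_1/S_0.
  S_0^{−1} = 5^{−1} = 9 (mod 11), so α_err = 10·9 = 90 ≡ 2 = α_3. Error position i = 3.
  Consistency check: S_2/S_1 = 9·10 = 90 ≡ 2 = α_err ✓ (single-error assumption holds).
Step 4: error magnitude e = S_0/v_3 = S_0·∏_{j≠3}(α_3 − α_j) = 5·1 = 5 ≡ 5 (mod 11).
Step 5: correct position 3: c_3 = r_3 − e = 5 − 5 ≡ 0 (mod 11). Hence c = [4, 2, 0, 5, 6].
  Check: interpolating c through the α_i gives m(x) = 10 + 6·x (degree < 2) with m(α_i) = c_i for every i, so c is indeed a codeword.


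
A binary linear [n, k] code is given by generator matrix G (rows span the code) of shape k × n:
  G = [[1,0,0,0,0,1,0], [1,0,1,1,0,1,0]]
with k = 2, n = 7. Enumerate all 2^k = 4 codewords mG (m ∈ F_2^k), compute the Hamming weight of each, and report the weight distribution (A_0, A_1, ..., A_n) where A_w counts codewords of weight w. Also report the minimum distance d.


Weight distribution: A_0 = 1, A_2 = 2, A_4 = 1. Minimum distance d = 2.

Enumerate all 2^2 = 4 messages m ∈ F_2^2.
For each, compute codeword c = mG in F_2^7, then tally its weight.
  m = 00 → c = 0000000, weight = 0.
  m = 10 → c = 1000010, weight = 2.
  m = 01 → c = 1011010, weight = 4.
  m = 11 → c = 0011000, weight = 2.
Tally weights:
  weight 0: 1 codewords.
  weight 2: 2 codewords.
  weight 4: 1 codewords.
Minimum distance d = smallest w > 0 with A_w > 0 = 2.
Sanity: Σ A_w = 4 = 2^2 = 4 ✓.


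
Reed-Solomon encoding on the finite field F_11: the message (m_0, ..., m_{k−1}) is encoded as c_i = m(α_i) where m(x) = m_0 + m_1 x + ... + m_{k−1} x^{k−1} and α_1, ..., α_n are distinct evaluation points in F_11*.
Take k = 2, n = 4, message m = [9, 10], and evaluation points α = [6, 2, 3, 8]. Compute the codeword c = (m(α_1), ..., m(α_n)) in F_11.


c = [3, 7, 6, 1]

Message polynomial: m(x) = 9 + 10·x (mod 11).
For each evaluation point α_i, compute m(α_i) mod 11:
  α_1 = 6: Horner steps 10 → 3, so m(6) = 3.
  α_2 = 2: Horner steps 10 → 7, so m(2) = 7.
  α_3 = 3: Horner steps 10 → 6, so m(3) = 6.
  α_4 = 8: Horner steps 10 → 1, so m(8) = 1.
Codeword c = [3, 7, 6, 1] ∈ F_11^4.


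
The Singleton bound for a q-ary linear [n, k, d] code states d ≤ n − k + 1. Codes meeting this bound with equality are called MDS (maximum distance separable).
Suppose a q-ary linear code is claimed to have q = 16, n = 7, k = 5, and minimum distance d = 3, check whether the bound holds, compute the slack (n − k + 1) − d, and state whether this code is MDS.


Singleton RHS = n − k + 1 = 3, slack = 0, bound satisfied, MDS.

Singleton bound: d ≤ n − k + 1.
Here n = 7, k = 5, so n − k + 1 = 3.
Given d = 3, check d ≤ 3: YES.
Slack = (n − k + 1) − d = 0.
The code is MDS (slack = 0).
Description: the claimed parameters are [7, 5, 3]_16; such a code would be MDS (meets Singleton bound).


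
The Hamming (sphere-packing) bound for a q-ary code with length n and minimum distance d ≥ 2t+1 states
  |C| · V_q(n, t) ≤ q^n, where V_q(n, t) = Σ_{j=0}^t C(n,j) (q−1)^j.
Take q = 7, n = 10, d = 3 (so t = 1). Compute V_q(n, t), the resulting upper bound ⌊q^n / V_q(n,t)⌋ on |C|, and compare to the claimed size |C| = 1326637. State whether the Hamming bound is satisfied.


V_q(n, t) = 61, q^n = 282475249, Hamming bound = 4630741, |C| = 1326637 ≤ bound (satisfied).

Step 1: Compute V_q(n, t) = Σ_{j=0}^1 C(n, j) (q−1)^j.
  j = 0: C(10,0)·(6)^0 = 1·1 = 1.
  j = 1: C(10,1)·(6)^1 = 10·6 = 60.
  V_q(n, t) = 1 + 60 = 61.
Step 2: q^n = 7^10 = 282475249.
Step 3: Hamming bound ⌊q^n / V_q(n,t)⌋ = ⌊282475249/61⌋ = 4630741.
Step 4: Compare |C| = 1326637 to 4630741: satisfied.
The claimed |C| lies below the Hamming bound.


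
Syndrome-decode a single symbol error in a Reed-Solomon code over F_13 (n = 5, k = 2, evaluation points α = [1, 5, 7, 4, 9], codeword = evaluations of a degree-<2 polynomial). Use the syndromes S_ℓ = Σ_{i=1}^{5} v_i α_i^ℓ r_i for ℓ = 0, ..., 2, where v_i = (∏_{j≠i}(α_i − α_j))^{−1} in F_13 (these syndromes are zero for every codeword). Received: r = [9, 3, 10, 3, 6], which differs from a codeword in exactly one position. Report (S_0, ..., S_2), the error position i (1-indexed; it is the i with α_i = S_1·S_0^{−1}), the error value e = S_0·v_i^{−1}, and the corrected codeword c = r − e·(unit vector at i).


S = (9, 6, 4), error at position 2, error magnitude e = 2, c = [9, 1, 10, 3, 6].

Step 1: column multipliers v_i = (∏_{j≠i}(α_i − α_j))^{−1} mod 13.
  i = 1 (α = 1): (1−5)(1−7)(1−4)(1−9) = (−4)·(−6)·(−3)·(−8) = 576 ≡ 4, so v_1 = 4^{−1} = 10 (mod 13).
  i = 2 (α = 5): (5−1)(5−7)(5−4)(5−9) = 4·(−2)·1·(−4) = 32 ≡ 6, so v_2 = 6^{−1} = 11 (mod 13).
  i = 3 (α = 7): (7−1)(7−5)(7−4)(7−9) = 6·2·3·(−2) = −72 ≡ 6, so v_3 = 6^{−1} = 11 (mod 13).
  i = 4 (α = 4): (4−1)(4−5)(4−7)(4−9) = 3·(−1)·(−3)·(−5) = −45 ≡ 7, so v_4 = 7^{−1} = 2 (mod 13).
  i = 5 (α = 9): (9−1)(9−5)(9−7)(9−4) = 8·4·2·5 = 320 ≡ 8, so v_5 = 8^{−1} = 5 (mod 13).
  v = [10, 11, 11, 2, 5].
Step 2: syndromes of r = [9, 3, 10, 3, 6] (all sums mod 13).
  S_0 = Σ v_i r_i = 10·9 + 11·3 + 11·10 + 2·3 + 5·6 = 269 ≡ 9.
  S_1 = Σ v_i α_i r_i = 10·1·9 + 11·5·3 + 11·7·10 + 2·4·3 + 5·9·6 = 1319 ≡ 6.
  α_i^2 mod 13 = [1, 12, 10, 3, 3].
  S_2 = Σ v_i α_i^2 r_i = 10·1·9 + 11·12·3 + 11·10·10 + 2·3·3 + 5·3·6 = 1694 ≡ 4.
  S = (9, 6, 4) ≠ 0, so r is not a codeword (an error is present).
Step 3: locate the error. For a single error e at position i, S_ℓ = v_i·e·α_i^ℓ, so α_err = S_1/S_0.
  S_0^{−1} = 9^{−1} = 3 (mod 13), so α_err = 6·3 = 18 ≡ 5 = α_2. Error position i = 2.
  Consistency check: S_2/S_1 = 4·11 = 44 ≡ 5 = α_err ✓ (single-error assumption holds).
Step 4: error magnitude e = S_0/v_2 = S_0·∏_{j≠2}(α_2 − α_j) = 9·6 = 54 ≡ 2 (mod 13).
Step 5: correct position 2: c_2 = r_2 − e = 3 − 2 ≡ 1 (mod 13). Hence c = [9, 1, 10, 3, 6].
  Check: interpolating c through the α_i gives m(x) = 11 + 11·x (degree < 2) with m(α_i) = c_i for every i, so c is indeed a codeword.


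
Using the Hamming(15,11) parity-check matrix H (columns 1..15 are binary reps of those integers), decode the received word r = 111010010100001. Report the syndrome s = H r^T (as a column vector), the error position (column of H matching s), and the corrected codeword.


s = (1, 0, 0, 0)^T, error position = 8, corrected codeword c = 111010000100001

Compute s = H r^T mod 2 one row at a time:
  s_1 = 1 + 0 + 1 + 0 + 0 + 0 + 0 + 1 = 3 ≡ 1 (mod 2).
  s_2 = 0 + 1 + 0 + 0 + 0 + 0 + 0 + 1 = 2 ≡ 0 (mod 2).
  s_3 = 1 + 1 + 0 + 0 + 1 + 0 + 0 + 1 = 4 ≡ 0 (mod 2).
  s_4 = 1 + 1 + 1 + 0 + 0 + 0 + 0 + 1 = 4 ≡ 0 (mod 2).
s = (1, 0, 0, 0)^T — this equals column 8 of H (binary 1000), so error is at position 8.
Correct: flip bit 8 of r = 111010010100001 to get c = 111010000100001.


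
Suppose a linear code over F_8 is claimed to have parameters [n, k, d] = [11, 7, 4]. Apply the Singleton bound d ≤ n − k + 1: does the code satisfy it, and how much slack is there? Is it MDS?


Singleton RHS = n − k + 1 = 5, slack = 1, bound satisfied, not MDS.

Singleton bound: d ≤ n − k + 1.
Here n = 11, k = 7, so n − k + 1 = 5.
Given d = 4, check d ≤ 5: YES.
Slack = (n − k + 1) − d = 1.
The code is NOT MDS (slack = 1 > 0).
Description: the claimed parameters are [11, 7, 4]_8; such a code would be non-MDS.


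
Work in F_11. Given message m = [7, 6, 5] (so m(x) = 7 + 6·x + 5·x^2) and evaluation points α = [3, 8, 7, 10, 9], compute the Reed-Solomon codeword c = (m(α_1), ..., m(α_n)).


c = [4, 1, 8, 6, 4]

Message polynomial: m(x) = 7 + 6·x + 5·x^2 (mod 11).
For each evaluation point α_i, compute m(α_i) mod 11:
  α_1 = 3: Horner steps 5 → 10 → 4, so m(3) = 4.
  α_2 = 8: Horner steps 5 → 2 → 1, so m(8) = 1.
  α_3 = 7: Horner steps 5 → 8 → 8, so m(7) = 8.
  α_4 = 10: Horner steps 5 → 1 → 6, so m(10) = 6.
  α_5 = 9: Horner steps 5 → 7 → 4, so m(9) = 4.
Codeword c = [4, 1, 8, 6, 4] ∈ F_11^5.


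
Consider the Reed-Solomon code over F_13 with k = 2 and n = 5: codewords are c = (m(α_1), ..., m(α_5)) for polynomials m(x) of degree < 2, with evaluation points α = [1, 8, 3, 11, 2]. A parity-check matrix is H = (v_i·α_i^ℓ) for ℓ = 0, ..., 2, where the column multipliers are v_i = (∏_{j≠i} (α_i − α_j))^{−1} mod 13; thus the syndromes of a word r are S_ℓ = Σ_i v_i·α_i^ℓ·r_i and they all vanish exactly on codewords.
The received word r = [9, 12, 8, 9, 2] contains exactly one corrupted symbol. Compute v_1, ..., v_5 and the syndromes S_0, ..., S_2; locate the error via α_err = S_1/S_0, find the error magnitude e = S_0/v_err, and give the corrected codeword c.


S = (9, 8, 10), error at position 4, error magnitude e = 5, c = [9, 12, 8, 4, 2].

Step 1: column multipliers v_i = (∏_{j≠i}(α_i − α_j))^{−1} mod 13.
  i = 1 (α = 1): (1−8)(1−3)(1−11)(1−2) = (−7)·(−2)·(−10)·(−1) = 140 ≡ 10, so v_1 = 10^{−1} = 4 (mod 13).
  i = 2 (α = 8): (8−1)(8−3)(8−11)(8−2) = 7·5·(−3)·6 = −630 ≡ 7, so v_2 = 7^{−1} = 2 (mod 13).
  i = 3 (α = 3): (3−1)(3−8)(3−11)(3−2) = 2·(−5)·(−8)·1 = 80 ≡ 2, so v_3 = 2^{−1} = 7 (mod 13).
  i = 4 (α = 11): (11−1)(11−8)(11−3)(11−2) = 10·3·8·9 = 2160 ≡ 2, so v_4 = 2^{−1} = 7 (mod 13).
  i = 5 (α = 2): (2−1)(2−8)(2−3)(2−11) = 1·(−6)·(−1)·(−9) = −54 ≡ 11, so v_5 = 11^{−1} = 6 (mod 13).
  v = [4, 2, 7, 7, 6].
Step 2: syndromes of r = [9, 12, 8, 9, 2] (all sums mod 13).
  S_0 = Σ v_i r_i = 4·9 + 2·12 + 7·8 + 7·9 + 6·2 = 191 ≡ 9.
  S_1 = Σ v_i α_i r_i = 4·1·9 + 2·8·12 + 7·3·8 + 7·11·9 + 6·2·2 = 1113 ≡ 8.
  α_i^2 mod 13 = [1, 12, 9, 4, 4].
  S_2 = Σ v_i α_i^2 r_i = 4·1·9 + 2·12·12 + 7·9·8 + 7·4·9 + 6·4·2 = 1128 ≡ 10.
  S = (9, 8, 10) ≠ 0, so r is not a codeword (an error is present).
Step 3: locate the error. For a single error e at position i, S_ℓ = v_i·e·α_i^ℓ, so α_err = S_1/S_0.
  S_0^{−1} = 9^{−1} = 3 (mod 13), so α_err = 8·3 = 24 ≡ 11 = α_4. Error position i = 4.
  Consistency check: S_2/S_1 = 10·5 = 50 ≡ 11 = α_err ✓ (single-error assumption holds).
Step 4: error magnitude e = S_0/v_4 = S_0·∏_{j≠4}(α_4 − α_j) = 9·2 = 18 ≡ 5 (mod 13).
Step 5: correct position 4: c_4 = r_4 − e = 9 − 5 ≡ 4 (mod 13). Hence c = [9, 12, 8, 4, 2].
  Check: interpolating c through the α_i gives m(x) = 3 + 6·x (degree < 2) with m(α_i) = c_i for every i, so c is indeed a codeword.


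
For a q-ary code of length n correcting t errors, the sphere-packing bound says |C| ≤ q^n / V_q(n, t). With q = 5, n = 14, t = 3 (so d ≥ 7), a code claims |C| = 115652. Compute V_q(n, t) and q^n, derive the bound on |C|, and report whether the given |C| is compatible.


V_q(n, t) = 24809, q^n = 6103515625, Hamming bound = 246020, |C| = 115652 ≤ bound (satisfied).

Step 1: Compute V_q(n, t) = Σ_{j=0}^3 C(n, j) (q−1)^j.
  j = 0: C(14,0)·(4)^0 = 1·1 = 1.
  j = 1: C(14,1)·(4)^1 = 14·4 = 56.
  j = 2: C(14,2)·(4)^2 = 91·16 = 1456.
  j = 3: C(14,3)·(4)^3 = 364·64 = 23296.
  V_q(n, t) = 1 + 56 + 1456 + 23296 = 24809.
Step 2: q^n = 5^14 = 6103515625.
Step 3: Hamming bound ⌊q^n / V_q(n,t)⌋ = ⌊6103515625/24809⌋ = 246020.
Step 4: Compare |C| = 115652 to 246020: satisfied.
The claimed |C| lies below the Hamming bound.


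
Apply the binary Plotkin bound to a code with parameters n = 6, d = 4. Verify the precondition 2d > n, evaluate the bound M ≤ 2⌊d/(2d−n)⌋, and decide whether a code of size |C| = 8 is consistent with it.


Plotkin bound M ≤ 4; given |C| = 8 > bound (violated).

Check applicability: 2d = 8, n = 6.
2d − n = 2 > 0, so Plotkin applies.
Compute d/(2d−n) = 4/2 ≈ 2.0000.
⌊d/(2d−n)⌋ = 2.
Plotkin bound: M ≤ 2·2 = 4.
Given |C| = 8, check: VIOLATED.
This |C| is above the Plotkin bound, so no binary code with n = 6, d = 4 and 8 codewords exists.


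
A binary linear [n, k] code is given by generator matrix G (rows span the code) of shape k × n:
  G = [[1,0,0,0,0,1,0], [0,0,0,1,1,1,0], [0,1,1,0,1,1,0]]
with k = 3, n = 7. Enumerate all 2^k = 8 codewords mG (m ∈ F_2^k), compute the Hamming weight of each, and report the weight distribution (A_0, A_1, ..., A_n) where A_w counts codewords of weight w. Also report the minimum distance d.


Weight distribution: A_0 = 1, A_2 = 1, A_3 = 3, A_4 = 2, A_5 = 1. Minimum distance d = 2.

Enumerate all 2^3 = 8 messages m ∈ F_2^3.
For each, compute codeword c = mG in F_2^7, then tally its weight.
  m = 000 → c = 0000000, weight = 0.
  m = 100 → c = 1000010, weight = 2.
  m = 010 → c = 0001110, weight = 3.
  m = 110 → c = 1001100, weight = 3.
  m = 001 → c = 0110110, weight = 4.
  m = 101 → c = 1110100, weight = 4.
  m = 011 → c = 0111000, weight = 3.
  m = 111 → c = 1111010, weight = 5.
Tally weights:
  weight 0: 1 codewords.
  weight 2: 1 codewords.
  weight 3: 3 codewords.
  weight 4: 2 codewords.
  weight 5: 1 codewords.
Minimum distance d = smallest w > 0 with A_w > 0 = 2.
Sanity: Σ A_w = 8 = 2^3 = 8 ✓.


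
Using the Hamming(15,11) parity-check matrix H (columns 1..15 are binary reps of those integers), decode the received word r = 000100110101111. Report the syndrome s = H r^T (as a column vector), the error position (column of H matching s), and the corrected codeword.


s = (0, 0, 0, 1)^T, error position = 1, corrected codeword c = 100100110101111

Compute s = H r^T mod 2 one row at a time:
  s_1 = 1 + 0 + 1 + 0 + 1 + 1 + 1 + 1 = 6 ≡ 0 (mod 2).
  s_2 = 1 + 0 + 0 + 1 + 1 + 1 + 1 + 1 = 6 ≡ 0 (mod 2).
  s_3 = 0 + 0 + 0 + 1 + 1 + 0 + 1 + 1 = 4 ≡ 0 (mod 2).
  s_4 = 0 + 0 + 0 + 1 + 0 + 0 + 1 + 1 = 3 ≡ 1 (mod 2).
s = (0, 0, 0, 1)^T — this equals column 1 of H (binary 0001), so error is at position 1.
Correct: flip bit 1 of r = 000100110101111 to get c = 100100110101111.


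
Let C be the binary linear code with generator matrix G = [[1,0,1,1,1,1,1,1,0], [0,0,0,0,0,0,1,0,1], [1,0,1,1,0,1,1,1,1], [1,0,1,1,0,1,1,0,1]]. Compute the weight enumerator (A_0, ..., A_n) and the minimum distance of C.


Weight distribution: A_0 = 1, A_1 = 1, A_2 = 3, A_3 = 3, A_4 = 1, A_5 = 1, A_6 = 3, A_7 = 3. Minimum distance d = 1.

Enumerate all 2^4 = 16 messages m ∈ F_2^4.
For each, compute codeword c = mG in F_2^9, then tally its weight.
  m = 0000 → c = 000000000, weight = 0.
  m = 1000 → c = 101111110, weight = 7.
  m = 0100 → c = 000000101, weight = 2.
  m = 1100 → c = 101111011, weight = 7.
  m = 0010 → c = 101101111, weight = 7.
  m = 1010 → c = 000010001, weight = 2.
  m = 0110 → c = 101101010, weight = 5.
  m = 1110 → c = 000010100, weight = 2.
  m = 0001 → c = 101101101, weight = 6.
  m = 1001 → c = 000010011, weight = 3.
  m = 0101 → c = 101101000, weight = 4.
  m = 1101 → c = 000010110, weight = 3.
  m = 0011 → c = 000000010, weight = 1.
  m = 1011 → c = 101111100, weight = 6.
  m = 0111 → c = 000000111, weight = 3.
  m = 1111 → c = 101111001, weight = 6.
Tally weights:
  weight 0: 1 codewords.
  weight 1: 1 codewords.
  weight 2: 3 codewords.
  weight 3: 3 codewords.
  weight 4: 1 codewords.
  weight 5: 1 codewords.
  weight 6: 3 codewords.
  weight 7: 3 codewords.
Minimum distance d = smallest w > 0 with A_w > 0 = 1.
Sanity: Σ A_w = 16 = 2^4 = 16 ✓.


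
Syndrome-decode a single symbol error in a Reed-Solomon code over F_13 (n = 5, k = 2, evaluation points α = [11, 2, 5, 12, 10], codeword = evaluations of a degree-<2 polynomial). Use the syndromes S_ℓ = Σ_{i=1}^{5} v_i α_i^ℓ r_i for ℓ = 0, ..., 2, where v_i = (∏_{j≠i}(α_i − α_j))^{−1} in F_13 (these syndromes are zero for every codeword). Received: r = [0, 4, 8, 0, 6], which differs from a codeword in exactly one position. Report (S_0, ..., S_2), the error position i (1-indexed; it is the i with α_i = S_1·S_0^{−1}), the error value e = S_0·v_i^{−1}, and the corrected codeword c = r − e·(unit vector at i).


S = (8, 10, 6), error at position 1, error magnitude e = 10, c = [3, 4, 8, 0, 6].

Step 1: column multipliers v_i = (∏_{j≠i}(α_i − α_j))^{−1} mod 13.
  i = 1 (α = 11): (11−2)(11−5)(11−12)(11−10) = 9·6·(−1)·1 = −54 ≡ 11, so v_1 = 11^{−1} = 6 (mod 13).
  i = 2 (α = 2): (2−11)(2−5)(2−12)(2−10) = (−9)·(−3)·(−10)·(−8) = 2160 ≡ 2, so v_2 = 2^{−1} = 7 (mod 13).
  i = 3 (α = 5): (5−11)(5−2)(5−12)(5−10) = (−6)·3·(−7)·(−5) = −630 ≡ 7, so v_3 = 7^{−1} = 2 (mod 13).
  i = 4 (α = 12): (12−11)(12−2)(12−5)(12−10) = 1·10·7·2 = 140 ≡ 10, so v_4 = 10^{−1} = 4 (mod 13).
  i = 5 (α = 10): (10−11)(10−2)(10−5)(10−12) = (−1)·8·5·(−2) = 80 ≡ 2, so v_5 = 2^{−1} = 7 (mod 13).
  v = [6, 7, 2, 4, 7].
Step 2: syndromes of r = [0, 4, 8, 0, 6] (all sums mod 13).
  S_0 = Σ v_i r_i = 6·0 + 7·4 + 2·8 + 4·0 + 7·6 = 86 ≡ 8.
  S_1 = Σ v_i α_i r_i = 6·11·0 + 7·2·4 + 2·5·8 + 4·12·0 + 7·10·6 = 556 ≡ 10.
  α_i^2 mod 13 = [4, 4, 12, 1, 9].
  S_2 = Σ v_i α_i^2 r_i = 6·4·0 + 7·4·4 + 2·12·8 + 4·1·0 + 7·9·6 = 682 ≡ 6.
  S = (8, 10, 6) ≠ 0, so r is not a codeword (an error is present).
Step 3: locate the error. For a single error e at position i, S_ℓ = v_i·e·α_i^ℓ, so α_err = S_1/S_0.
  S_0^{−1} = 8^{−1} = 5 (mod 13), so α_err = 10·5 = 50 ≡ 11 = α_1. Error position i = 1.
  Consistency check: S_2/S_1 = 6·4 = 24 ≡ 11 = α_err ✓ (single-error assumption holds).
Step 4: error magnitude e = S_0/v_1 = S_0·∏_{j≠1}(α_1 − α_j) = 8·11 = 88 ≡ 10 (mod 13).
Step 5: correct position 1: c_1 = r_1 − e = 0 − 10 ≡ 3 (mod 13). Hence c = [3, 4, 8, 0, 6].
  Check: interpolating c through the α_i gives m(x) = 10 + 10·x (degree < 2) with m(α_i) = c_i for every i, so c is indeed a codeword.


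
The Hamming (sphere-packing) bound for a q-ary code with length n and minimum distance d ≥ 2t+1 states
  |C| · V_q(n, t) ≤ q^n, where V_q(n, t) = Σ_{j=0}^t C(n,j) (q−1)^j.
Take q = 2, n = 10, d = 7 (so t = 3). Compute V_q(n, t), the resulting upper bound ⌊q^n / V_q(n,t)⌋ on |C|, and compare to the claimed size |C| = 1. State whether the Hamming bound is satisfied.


V_q(n, t) = 176, q^n = 1024, Hamming bound = 5, |C| = 1 ≤ bound (satisfied).

Step 1: Compute V_q(n, t) = Σ_{j=0}^3 C(n, j) (q−1)^j.
  j = 0: C(10,0)·(1)^0 = 1·1 = 1.
  j = 1: C(10,1)·(1)^1 = 10·1 = 10.
  j = 2: C(10,2)·(1)^2 = 45·1 = 45.
  j = 3: C(10,3)·(1)^3 = 120·1 = 120.
  V_q(n, t) = 1 + 10 + 45 + 120 = 176.
Step 2: q^n = 2^10 = 1024.
Step 3: Hamming bound ⌊q^n / V_q(n,t)⌋ = ⌊1024/176⌋ = 5.
Step 4: Compare |C| = 1 to 5: satisfied.
The claimed |C| lies below the Hamming bound.


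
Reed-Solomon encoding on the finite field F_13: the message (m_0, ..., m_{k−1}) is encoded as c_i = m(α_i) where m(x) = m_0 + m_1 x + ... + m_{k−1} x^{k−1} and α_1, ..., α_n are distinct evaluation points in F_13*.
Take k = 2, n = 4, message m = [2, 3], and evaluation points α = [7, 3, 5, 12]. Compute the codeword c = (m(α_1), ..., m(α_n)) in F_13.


c = [10, 11, 4, 12]

Message polynomial: m(x) = 2 + 3·x (mod 13).
For each evaluation point α_i, compute m(α_i) mod 13:
  α_1 = 7: Horner steps 3 → 10, so m(7) = 10.
  α_2 = 3: Horner steps 3 → 11, so m(3) = 11.
  α_3 = 5: Horner steps 3 → 4, so m(5) = 4.
  α_4 = 12: Horner steps 3 → 12, so m(12) = 12.
Codeword c = [10, 11, 4, 12] ∈ F_13^4.


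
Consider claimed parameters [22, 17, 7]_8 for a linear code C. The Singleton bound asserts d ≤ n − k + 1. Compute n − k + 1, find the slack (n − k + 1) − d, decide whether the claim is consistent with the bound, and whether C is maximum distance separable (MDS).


Singleton RHS = n − k + 1 = 6, slack = -1, bound violated (no such code; not MDS).

Singleton bound: d ≤ n − k + 1.
Here n = 22, k = 17, so n − k + 1 = 6.
Given d = 7, check d ≤ 6: NO.
Slack = (n − k + 1) − d = -1.
The slack is negative: d = 7 exceeds n − k + 1 = 6 by 1, so the Singleton bound is violated and no linear [22, 17, 7]_8 code can exist. In particular it is not MDS (MDS requires d = n − k + 1 exactly).
Description: the claimed parameters are [22, 17, 7]_8; such a code would be impossible (violates the Singleton bound).


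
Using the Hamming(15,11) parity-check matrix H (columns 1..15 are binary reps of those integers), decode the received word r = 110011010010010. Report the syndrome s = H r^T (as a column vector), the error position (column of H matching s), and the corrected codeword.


s = (1, 1, 0, 1)^T, error position = 13, corrected codeword c = 110011010010110

Compute s = H r^T mod 2 one row at a time:
  s_1 = 1 + 0 + 0 + 1 + 0 + 0 + 1 + 0 = 3 ≡ 1 (mod 2).
  s_2 = 0 + 1 + 1 + 0 + 0 + 0 + 1 + 0 = 3 ≡ 1 (mod 2).
  s_3 = 1 + 0 + 1 + 0 + 0 + 1 + 1 + 0 = 4 ≡ 0 (mod 2).
  s_4 = 1 + 0 + 1 + 0 + 0 + 1 + 0 + 0 = 3 ≡ 1 (mod 2).
s = (1, 1, 0, 1)^T — this equals column 13 of H (binary 1101), so error is at position 13.
Correct: flip bit 13 of r = 110011010010010 to get c = 110011010010110.


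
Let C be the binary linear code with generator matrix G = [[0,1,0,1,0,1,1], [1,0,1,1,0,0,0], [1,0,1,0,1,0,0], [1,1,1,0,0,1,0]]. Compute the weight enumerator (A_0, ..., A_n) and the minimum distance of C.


Weight distribution: A_0 = 1, A_1 = 1, A_2 = 1, A_3 = 5, A_4 = 5, A_5 = 1, A_6 = 1, A_7 = 1. Minimum distance d = 1.

Enumerate all 2^4 = 16 messages m ∈ F_2^4.
For each, compute codeword c = mG in F_2^7, then tally its weight.
  m = 0000 → c = 0000000, weight = 0.
  m = 1000 → c = 0101011, weight = 4.
  m = 0100 → c = 1011000, weight = 3.
  m = 1100 → c = 1110011, weight = 5.
  m = 0010 → c = 1010100, weight = 3.
  m = 1010 → c = 1111111, weight = 7.
  m = 0110 → c = 0001100, weight = 2.
  m = 1110 → c = 0100111, weight = 4.
  m = 0001 → c = 1110010, weight = 4.
  m = 1001 → c = 1011001, weight = 4.
  m = 0101 → c = 0101010, weight = 3.
  m = 1101 → c = 0000001, weight = 1.
  m = 0011 → c = 0100110, weight = 3.
  m = 1011 → c = 0001101, weight = 3.
  m = 0111 → c = 1111110, weight = 6.
  m = 1111 → c = 1010101, weight = 4.
Tally weights:
  weight 0: 1 codewords.
  weight 1: 1 codewords.
  weight 2: 1 codewords.
  weight 3: 5 codewords.
  weight 4: 5 codewords.
  weight 5: 1 codewords.
  weight 6: 1 codewords.
  weight 7: 1 codewords.
Minimum distance d = smallest w > 0 with A_w > 0 = 1.
Sanity: Σ A_w = 16 = 2^4 = 16 ✓.


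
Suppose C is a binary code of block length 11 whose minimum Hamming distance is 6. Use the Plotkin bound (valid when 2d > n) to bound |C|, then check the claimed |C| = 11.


Plotkin bound M ≤ 12; given |C| = 11 ≤ bound (satisfied).

Check applicability: 2d = 12, n = 11.
2d − n = 1 > 0, so Plotkin applies.
Compute d/(2d−n) = 6/1 ≈ 6.0000.
⌊d/(2d−n)⌋ = 6.
Plotkin bound: M ≤ 2·6 = 12.
Given |C| = 11, check: satisfied.
This |C| is below the Plotkin bound.


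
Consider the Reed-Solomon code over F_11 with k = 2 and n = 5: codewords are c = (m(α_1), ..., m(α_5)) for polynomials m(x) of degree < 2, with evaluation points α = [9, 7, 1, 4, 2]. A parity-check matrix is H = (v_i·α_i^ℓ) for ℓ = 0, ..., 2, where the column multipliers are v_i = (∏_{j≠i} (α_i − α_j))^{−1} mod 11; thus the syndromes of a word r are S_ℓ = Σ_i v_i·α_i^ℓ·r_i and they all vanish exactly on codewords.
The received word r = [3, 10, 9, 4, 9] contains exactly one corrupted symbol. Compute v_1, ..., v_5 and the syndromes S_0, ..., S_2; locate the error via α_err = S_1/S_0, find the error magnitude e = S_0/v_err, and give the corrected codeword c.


S = (6, 1, 2), error at position 5, error magnitude e = 9, c = [3, 10, 9, 4, 0].

Step 1: column multipliers v_i = (∏_{j≠i}(α_i − α_j))^{−1} mod 11.
  i = 1 (α = 9): (9−7)(9−1)(9−4)(9−2) = 2·8·5·7 = 560 ≡ 10, so v_1 = 10^{−1} = 10 (mod 11).
  i = 2 (α = 7): (7−9)(7−1)(7−4)(7−2) = (−2)·6·3·5 = −180 ≡ 7, so v_2 = 7^{−1} = 8 (mod 11).
  i = 3 (α = 1): (1−9)(1−7)(1−4)(1−2) = (−8)·(−6)·(−3)·(−1) = 144 ≡ 1, so v_3 = 1^{−1} = 1 (mod 11).
  i = 4 (α = 4): (4−9)(4−7)(4−1)(4−2) = (−5)·(−3)·3·2 = 90 ≡ 2, so v_4 = 2^{−1} = 6 (mod 11).
  i = 5 (α = 2): (2−9)(2−7)(2−1)(2−4) = (−7)·(−5)·1·(−2) = −70 ≡ 7, so v_5 = 7^{−1} = 8 (mod 11).
  v = [10, 8, 1, 6, 8].
Step 2: syndromes of r = [3, 10, 9, 4, 9] (all sums mod 11).
  S_0 = Σ v_i r_i = 10·3 + 8·10 + 1·9 + 6·4 + 8·9 = 215 ≡ 6.
  S_1 = Σ v_i α_i r_i = 10·9·3 + 8·7·10 + 1·1·9 + 6·4·4 + 8·2·9 = 1079 ≡ 1.
  α_i^2 mod 11 = [4, 5, 1, 5, 4].
  S_2 = Σ v_i α_i^2 r_i = 10·4·3 + 8·5·10 + 1·1·9 + 6·5·4 + 8·4·9 = 937 ≡ 2.
  S = (6, 1, 2) ≠ 0, so r is not a codeword (an error is present).
Step 3: locate the error. For a single error e at position i, S_ℓ = v_i·e·α_i^ℓ, so α_err = S_1/S_0.
  S_0^{−1} = 6^{−1} = 2 (mod 11), so α_err = 1·2 = 2 ≡ 2 = α_5. Error position i = 5.
  Consistency check: S_2/S_1 = 2·1 = 2 ≡ 2 = α_err ✓ (single-error assumption holds).
Step 4: error magnitude e = S_0/v_5 = S_0·∏_{j≠5}(α_5 − α_j) = 6·7 = 42 ≡ 9 (mod 11).
Step 5: correct position 5: c_5 = r_5 − e = 9 − 9 ≡ 0 (mod 11). Hence c = [3, 10, 9, 4, 0].
  Check: interpolating c through the α_i gives m(x) = 7 + 2·x (degree < 2) with m(α_i) = c_i for every i, so c is indeed a codeword.


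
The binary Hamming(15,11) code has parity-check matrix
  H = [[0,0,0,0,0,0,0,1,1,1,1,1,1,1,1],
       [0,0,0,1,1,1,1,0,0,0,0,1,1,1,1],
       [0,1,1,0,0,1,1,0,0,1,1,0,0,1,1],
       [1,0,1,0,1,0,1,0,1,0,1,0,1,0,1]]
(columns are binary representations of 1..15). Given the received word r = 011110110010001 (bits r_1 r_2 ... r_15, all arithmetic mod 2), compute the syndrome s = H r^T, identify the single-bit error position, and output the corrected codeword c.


s = (1, 0, 1, 1)^T, error position = 11, corrected codeword c = 011110110000001

Compute s = H r^T mod 2 one row at a time:
  s_1 = 1 + 0 + 0 + 1 + 0 + 0 + 0 + 1 = 3 ≡ 1 (mod 2).
  s_2 = 1 + 1 + 0 + 1 + 0 + 0 + 0 + 1 = 4 ≡ 0 (mod 2).
  s_3 = 1 + 1 + 0 + 1 + 0 + 1 + 0 + 1 = 5 ≡ 1 (mod 2).
  s_4 = 0 + 1 + 1 + 1 + 0 + 1 + 0 + 1 = 5 ≡ 1 (mod 2).
s = (1, 0, 1, 1)^T — this equals column 11 of H (binary 1011), so error is at position 11.
Correct: flip bit 11 of r = 011110110010001 to get c = 011110110000001.


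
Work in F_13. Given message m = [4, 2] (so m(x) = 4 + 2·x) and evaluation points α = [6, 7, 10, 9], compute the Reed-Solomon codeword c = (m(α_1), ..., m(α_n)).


c = [3, 5, 11, 9]

Message polynomial: m(x) = 4 + 2·x (mod 13).
For each evaluation point α_i, compute m(α_i) mod 13:
  α_1 = 6: Horner steps 2 → 3, so m(6) = 3.
  α_2 = 7: Horner steps 2 → 5, so m(7) = 5.
  α_3 = 10: Horner steps 2 → 11, so m(10) = 11.
  α_4 = 9: Horner steps 2 → 9, so m(9) = 9.
Codeword c = [3, 5, 11, 9] ∈ F_13^4.


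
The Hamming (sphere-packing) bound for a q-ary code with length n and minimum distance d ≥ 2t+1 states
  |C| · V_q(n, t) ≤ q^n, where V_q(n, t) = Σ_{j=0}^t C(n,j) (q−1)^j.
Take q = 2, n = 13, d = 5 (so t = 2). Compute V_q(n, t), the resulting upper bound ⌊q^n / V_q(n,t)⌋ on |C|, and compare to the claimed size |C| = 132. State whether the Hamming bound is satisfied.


V_q(n, t) = 92, q^n = 8192, Hamming bound = 89, |C| = 132 > bound (violated).

Step 1: Compute V_q(n, t) = Σ_{j=0}^2 C(n, j) (q−1)^j.
  j = 0: C(13,0)·(1)^0 = 1·1 = 1.
  j = 1: C(13,1)·(1)^1 = 13·1 = 13.
  j = 2: C(13,2)·(1)^2 = 78·1 = 78.
  V_q(n, t) = 1 + 13 + 78 = 92.
Step 2: q^n = 2^13 = 8192.
Step 3: Hamming bound ⌊q^n / V_q(n,t)⌋ = ⌊8192/92⌋ = 89.
Step 4: Compare |C| = 132 to 89: violated.
The claimed |C| lies above the Hamming bound, so no 2-ary code of length 13 with d ≥ 5 can have 132 codewords.


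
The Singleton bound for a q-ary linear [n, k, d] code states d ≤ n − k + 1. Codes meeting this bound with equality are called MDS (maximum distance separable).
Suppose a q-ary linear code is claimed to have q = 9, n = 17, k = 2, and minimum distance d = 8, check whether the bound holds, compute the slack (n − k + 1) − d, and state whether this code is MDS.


Singleton RHS = n − k + 1 = 16, slack = 8, bound satisfied, not MDS.

Singleton bound: d ≤ n − k + 1.
Here n = 17, k = 2, so n − k + 1 = 16.
Given d = 8, check d ≤ 16: YES.
Slack = (n − k + 1) − d = 8.
The code is NOT MDS (slack = 8 > 0).
Description: the claimed parameters are [17, 2, 8]_9; such a code would be non-MDS.


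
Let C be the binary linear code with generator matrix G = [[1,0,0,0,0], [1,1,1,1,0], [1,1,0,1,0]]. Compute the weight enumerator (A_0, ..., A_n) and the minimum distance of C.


Weight distribution: A_0 = 1, A_1 = 2, A_2 = 2, A_3 = 2, A_4 = 1. Minimum distance d = 1.

Enumerate all 2^3 = 8 messages m ∈ F_2^3.
For each, compute codeword c = mG in F_2^5, then tally its weight.
  m = 000 → c = 00000, weight = 0.
  m = 100 → c = 10000, weight = 1.
  m = 010 → c = 11110, weight = 4.
  m = 110 → c = 01110, weight = 3.
  m = 001 → c = 11010, weight = 3.
  m = 101 → c = 01010, weight = 2.
  m = 011 → c = 00100, weight = 1.
  m = 111 → c = 10100, weight = 2.
Tally weights:
  weight 0: 1 codewords.
  weight 1: 2 codewords.
  weight 2: 2 codewords.
  weight 3: 2 codewords.
  weight 4: 1 codewords.
Minimum distance d = smallest w > 0 with A_w > 0 = 1.
Sanity: Σ A_w = 8 = 2^3 = 8 ✓.


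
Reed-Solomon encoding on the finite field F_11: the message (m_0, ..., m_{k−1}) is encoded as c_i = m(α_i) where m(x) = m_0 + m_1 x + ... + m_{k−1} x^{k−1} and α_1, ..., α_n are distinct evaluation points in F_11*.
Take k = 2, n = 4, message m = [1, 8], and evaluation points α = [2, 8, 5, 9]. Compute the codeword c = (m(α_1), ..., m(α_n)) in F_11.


c = [6, 10, 8, 7]

Message polynomial: m(x) = 1 + 8·x (mod 11).
For each evaluation point α_i, compute m(α_i) mod 11:
  α_1 = 2: Horner steps 8 → 6, so m(2) = 6.
  α_2 = 8: Horner steps 8 → 10, so m(8) = 10.
  α_3 = 5: Horner steps 8 → 8, so m(5) = 8.
  α_4 = 9: Horner steps 8 → 7, so m(9) = 7.
Codeword c = [6, 10, 8, 7] ∈ F_11^4.


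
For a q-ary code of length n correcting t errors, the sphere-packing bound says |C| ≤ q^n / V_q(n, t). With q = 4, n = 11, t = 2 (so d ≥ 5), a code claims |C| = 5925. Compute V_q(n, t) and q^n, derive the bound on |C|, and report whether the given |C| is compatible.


V_q(n, t) = 529, q^n = 4194304, Hamming bound = 7928, |C| = 5925 ≤ bound (satisfied).

Step 1: Compute V_q(n, t) = Σ_{j=0}^2 C(n, j) (q−1)^j.
  j = 0: C(11,0)·(3)^0 = 1·1 = 1.
  j = 1: C(11,1)·(3)^1 = 11·3 = 33.
  j = 2: C(11,2)·(3)^2 = 55·9 = 495.
  V_q(n, t) = 1 + 33 + 495 = 529.
Step 2: q^n = 4^11 = 4194304.
Step 3: Hamming bound ⌊q^n / V_q(n,t)⌋ = ⌊4194304/529⌋ = 7928.
Step 4: Compare |C| = 5925 to 7928: satisfied.
The claimed |C| lies below the Hamming bound.


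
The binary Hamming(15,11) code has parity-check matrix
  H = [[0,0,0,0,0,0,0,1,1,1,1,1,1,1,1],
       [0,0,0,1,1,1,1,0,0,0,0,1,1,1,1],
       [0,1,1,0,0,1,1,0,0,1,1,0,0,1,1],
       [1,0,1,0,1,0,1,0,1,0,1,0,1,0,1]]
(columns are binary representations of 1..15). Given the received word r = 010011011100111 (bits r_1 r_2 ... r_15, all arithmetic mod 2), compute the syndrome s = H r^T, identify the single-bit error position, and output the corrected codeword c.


s = (0, 1, 1, 0)^T, error position = 6, corrected codeword c = 010010011100111

Compute s = H r^T mod 2 one row at a time:
  s_1 = 1 + 1 + 1 + 0 + 0 + 1 + 1 + 1 = 6 ≡ 0 (mod 2).
  s_2 = 0 + 1 + 1 + 0 + 0 + 1 + 1 + 1 = 5 ≡ 1 (mod 2).
  s_3 = 1 + 0 + 1 + 0 + 1 + 0 + 1 + 1 = 5 ≡ 1 (mod 2).
  s_4 = 0 + 0 + 1 + 0 + 1 + 0 + 1 + 1 = 4 ≡ 0 (mod 2).
s = (0, 1, 1, 0)^T — this equals column 6 of H (binary 0110), so error is at position 6.
Correct: flip bit 6 of r = 010011011100111 to get c = 010010011100111.


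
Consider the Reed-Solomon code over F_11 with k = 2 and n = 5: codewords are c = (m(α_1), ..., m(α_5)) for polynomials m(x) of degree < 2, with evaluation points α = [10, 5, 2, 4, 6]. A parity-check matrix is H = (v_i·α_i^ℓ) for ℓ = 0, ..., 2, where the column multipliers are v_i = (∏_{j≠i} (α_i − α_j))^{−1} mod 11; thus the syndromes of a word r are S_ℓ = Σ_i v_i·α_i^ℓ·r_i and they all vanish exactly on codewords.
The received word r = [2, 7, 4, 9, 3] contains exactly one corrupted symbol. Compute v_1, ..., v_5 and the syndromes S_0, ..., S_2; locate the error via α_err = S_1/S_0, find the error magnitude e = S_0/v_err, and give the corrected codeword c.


S = (3, 4, 9), error at position 2, error magnitude e = 1, c = [2, 6, 4, 9, 3].

Step 1: column multipliers v_i = (∏_{j≠i}(α_i − α_j))^{−1} mod 11.
  i = 1 (α = 10): (10−5)(10−2)(10−4)(10−6) = 5·8·6·4 = 960 ≡ 3, so v_1 = 3^{−1} = 4 (mod 11).
  i = 2 (α = 5): (5−10)(5−2)(5−4)(5−6) = (−5)·3·1·(−1) = 15 ≡ 4, so v_2 = 4^{−1} = 3 (mod 11).
  i = 3 (α = 2): (2−10)(2−5)(2−4)(2−6) = (−8)·(−3)·(−2)·(−4) = 192 ≡ 5, so v_3 = 5^{−1} = 9 (mod 11).
  i = 4 (α = 4): (4−10)(4−5)(4−2)(4−6) = (−6)·(−1)·2·(−2) = −24 ≡ 9, so v_4 = 9^{−1} = 5 (mod 11).
  i = 5 (α = 6): (6−10)(6−5)(6−2)(6−4) = (−4)·1·4·2 = −32 ≡ 1, so v_5 = 1^{−1} = 1 (mod 11).
  v = [4, 3, 9, 5, 1].
Step 2: syndromes of r = [2, 7, 4, 9, 3] (all sums mod 11).
  S_0 = Σ v_i r_i = 4·2 + 3·7 + 9·4 + 5·9 + 1·3 = 113 ≡ 3.
  S_1 = Σ v_i α_i r_i = 4·10·2 + 3·5·7 + 9·2·4 + 5·4·9 + 1·6·3 = 455 ≡ 4.
  α_i^2 mod 11 = [1, 3, 4, 5, 3].
  S_2 = Σ v_i α_i^2 r_i = 4·1·2 + 3·3·7 + 9·4·4 + 5·5·9 + 1·3·3 = 449 ≡ 9.
  S = (3, 4, 9) ≠ 0, so r is not a codeword (an error is present).
Step 3: locate the error. For a single error e at position i, S_ℓ = v_i·e·α_i^ℓ, so α_err = S_1/S_0.
  S_0^{−1} = 3^{−1} = 4 (mod 11), so α_err = 4·4 = 16 ≡ 5 = α_2. Error position i = 2.
  Consistency check: S_2/S_1 = 9·3 = 27 ≡ 5 = α_err ✓ (single-error assumption holds).
Step 4: error magnitude e = S_0/v_2 = S_0·∏_{j≠2}(α_2 − α_j) = 3·4 = 12 ≡ 1 (mod 11).
Step 5: correct position 2: c_2 = r_2 − e = 7 − 1 ≡ 6 (mod 11). Hence c = [2, 6, 4, 9, 3].
  Check: interpolating c through the α_i gives m(x) = 10 + 8·x (degree < 2) with m(α_i) = c_i for every i, so c is indeed a codeword.
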